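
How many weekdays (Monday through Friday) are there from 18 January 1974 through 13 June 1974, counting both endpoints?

105

18 January 1974 is a Friday.
From 18 January 1974 to 13 June 1974 is 147 days inclusive.
147 = 7 × 21, so the span is exactly 21 full weeks.
Each full week contributes 5 weekdays (Mon–Fri): 21 × 5 = 105.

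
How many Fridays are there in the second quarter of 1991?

13

Apr 1, 1991 is a Monday.
The range spans 91 days (inclusive of both endpoints).
91 = 7 × 13, so the span is exactly 13 full weeks.
Each full week contributes one Friday: 13 so far.
Total: 13.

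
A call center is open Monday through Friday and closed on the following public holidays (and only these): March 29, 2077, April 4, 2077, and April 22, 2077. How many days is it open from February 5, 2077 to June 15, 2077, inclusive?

February 5, 2077 is a Friday.
From February 5, 2077 to June 15, 2077 is 131 days inclusive.
131 = 7 × 18 + 5, so there are 18 full weeks plus 5 extra days.
Each full week contributes 5 weekdays (Mon–Fri): 18 × 5 = 90.
The 5 extra days are Fri, Sat, Sun, Mon, Tue — 3 of them qualify.
Total: 90 + 3 = 93.
Holidays: March 29, 2077 (Mon); April 4, 2077 (Sun); April 22, 2077 (Thu).
2 of the 3 holidays fall on weekdays; the rest are weekends and were already excluded.
Business days: 93 − 2 = 91.

91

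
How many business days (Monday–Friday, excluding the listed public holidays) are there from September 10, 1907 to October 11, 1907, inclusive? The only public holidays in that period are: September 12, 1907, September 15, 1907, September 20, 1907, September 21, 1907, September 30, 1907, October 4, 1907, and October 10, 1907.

19 business days

September 10, 1907 is a Tuesday.
The range spans 32 days (inclusive of both endpoints).
32 = 7 × 4 + 4, so there are 4 full weeks plus 4 extra days.
Each full week contributes 5 weekdays (Mon–Fri): 4 × 5 = 20.
The 4 extra days are Tue, Wed, Thu, Fri — 4 of them qualify.
Total: 20 + 4 = 24.
Holidays: September 12, 1907 (Thu); September 15, 1907 (Sun); September 20, 1907 (Fri); September 21, 1907 (Sat); September 30, 1907 (Mon); October 4, 1907 (Fri); October 10, 1907 (Thu).
5 of the 7 holidays fall on weekdays; the rest are weekends and were already excluded.
Business days: 24 − 5 = 19.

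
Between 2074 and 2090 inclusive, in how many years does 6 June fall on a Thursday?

Day of week of June 6 in each year:
2074: Wed, 2075: Thu ✓, 2076: Sat, 2077: Sun, 2078: Mon, 2079: Tue, 2080: Thu ✓, 2081: Fri, 2082: Sat, 2083: Sun, 2084: Tue, 2085: Wed, 2086: Thu ✓, 2087: Fri, 2088: Sun, 2089: Mon, 2090: Tue
Thursdays: 2075, 2080, 2086.

3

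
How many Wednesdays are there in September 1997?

1 September 1997 is a Monday.
The range spans 30 days (inclusive of both endpoints).
30 = 7 × 4 + 2, so there are 4 full weeks plus 2 extra days.
Each full week contributes one Wednesday: 4 so far.
The 2 extra days are Monday, Tuesday — none qualify.
Total: 4 + 0 = 4.

4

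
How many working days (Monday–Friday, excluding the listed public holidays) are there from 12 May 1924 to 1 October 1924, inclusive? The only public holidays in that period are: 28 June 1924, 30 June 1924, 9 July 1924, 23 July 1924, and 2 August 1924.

100

12 May 1924 is a Monday.
The range spans 143 days (inclusive of both endpoints).
143 = 7 × 20 + 3, so there are 20 full weeks plus 3 extra days.
Each full week contributes 5 weekdays (Mon–Fri): 20 × 5 = 100.
The 3 extra days are Monday, Tuesday, Wednesday — 3 of them qualify.
Total: 100 + 3 = 103.
Holidays: 28 June 1924 (Sat); 30 June 1924 (Mon); 9 July 1924 (Wed); 23 July 1924 (Wed); 2 August 1924 (Sat).
3 of the 5 holidays fall on weekdays; the rest are weekends and were already excluded.
Business days: 103 − 3 = 100.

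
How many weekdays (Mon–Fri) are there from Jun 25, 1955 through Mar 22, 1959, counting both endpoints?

975

Jun 25, 1955 is a Saturday.
The range spans 1367 days (inclusive of both endpoints).
1367 = 7 × 195 + 2, so there are 195 full weeks plus 2 extra days.
Each full week contributes 5 weekdays (Mon–Fri): 195 × 5 = 975.
The 2 extra days are Sat, Sun — none qualify.
Total: 975 + 0 = 975.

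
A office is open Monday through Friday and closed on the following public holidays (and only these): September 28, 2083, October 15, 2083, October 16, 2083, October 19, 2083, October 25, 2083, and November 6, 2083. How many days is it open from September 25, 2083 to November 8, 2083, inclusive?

September 25, 2083 is a Saturday.
From September 25, 2083 to November 8, 2083 is 45 days inclusive.
45 = 7 × 6 + 3, so there are 6 full weeks plus 3 extra days.
Each full week contributes 5 weekdays (Mon–Fri): 6 × 5 = 30.
The 3 extra days are Sat, Sun, Mon — 1 of them qualifies.
Total: 30 + 1 = 31.
Holidays: September 28, 2083 (Tue); October 15, 2083 (Fri); October 16, 2083 (Sat); October 19, 2083 (Tue); October 25, 2083 (Mon); November 6, 2083 (Sat).
4 of the 6 holidays fall on weekdays; the rest are weekends and were already excluded.
Business days: 31 − 4 = 27.

27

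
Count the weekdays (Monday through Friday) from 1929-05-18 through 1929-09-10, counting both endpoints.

1929-05-18 is a Saturday.
That's 116 days from start to end, counting both.
116 = 7 × 16 + 4, so there are 16 full weeks plus 4 extra days.
Each full week contributes 5 weekdays (Mon–Fri): 16 × 5 = 80.
The 4 extra days are Saturday, Sunday, Monday, Tuesday — 2 of them qualify.
Total: 80 + 2 = 82.

82 weekdays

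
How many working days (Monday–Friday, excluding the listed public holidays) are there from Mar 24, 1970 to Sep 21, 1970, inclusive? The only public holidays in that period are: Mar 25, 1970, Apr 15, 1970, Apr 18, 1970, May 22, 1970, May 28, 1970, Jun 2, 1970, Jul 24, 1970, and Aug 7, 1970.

Mar 24, 1970 is a Tuesday.
From Mar 24, 1970 to Sep 21, 1970 is 182 days inclusive.
182 = 7 × 26, so the span is exactly 26 full weeks.
Each full week contributes 5 weekdays (Mon–Fri): 26 × 5 = 130.
Holidays: Mar 25, 1970 (Wed); Apr 15, 1970 (Wed); Apr 18, 1970 (Sat); May 22, 1970 (Fri); May 28, 1970 (Thu); Jun 2, 1970 (Tue); Jul 24, 1970 (Fri); Aug 7, 1970 (Fri).
7 of the 8 holidays fall on weekdays; the rest are weekends and were already excluded.
Business days: 130 − 7 = 123.

123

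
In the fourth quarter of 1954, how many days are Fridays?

October 1, 1954 is a Friday.
From October 1, 1954 to December 31, 1954 is 92 days inclusive.
92 = 7 × 13 + 1, so there are 13 full weeks plus 1 extra day.
Each full week contributes one Friday: 13 so far.
The 1 extra day is Fri — 1 of them qualifies.
Total: 13 + 1 = 14.

14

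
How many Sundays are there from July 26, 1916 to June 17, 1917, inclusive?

47 Sundays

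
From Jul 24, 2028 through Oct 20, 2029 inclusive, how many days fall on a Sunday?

Jul 24, 2028 is a Monday.
The range spans 454 days (inclusive of both endpoints).
454 = 7 × 64 + 6, so there are 64 full weeks plus 6 extra days.
Each full week contributes one Sunday: 64 so far.
The 6 extra days are Mon, Tue, Wed, Thu, Fri, Sat — none qualify.
Total: 64 + 0 = 64.

64 Sundays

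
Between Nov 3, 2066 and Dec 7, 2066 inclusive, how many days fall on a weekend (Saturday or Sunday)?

10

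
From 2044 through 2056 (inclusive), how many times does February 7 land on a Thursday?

Day of week of February 7 in each year:
2044: Sun, 2045: Tue, 2046: Wed, 2047: Thu ✓, 2048: Fri, 2049: Sun, 2050: Mon, 2051: Tue, 2052: Wed, 2053: Fri, 2054: Sat, 2055: Sun, 2056: Mon
Thursdays: 2047.

1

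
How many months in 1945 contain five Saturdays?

4

A month has five Saturdays exactly when Saturday falls within its first (length − 28) days.
Jan: 31 days, starts Mon → 5 of Mon, Tue, Wed
Feb: 28 days, starts Thu → 5 of (none)
Mar: 31 days, starts Thu → 5 of Thu, Fri, Sat ✓
Apr: 30 days, starts Sun → 5 of Sun, Mon
May: 31 days, starts Tue → 5 of Tue, Wed, Thu
Jun: 30 days, starts Fri → 5 of Fri, Sat ✓
Jul: 31 days, starts Sun → 5 of Sun, Mon, Tue
Aug: 31 days, starts Wed → 5 of Wed, Thu, Fri
Sep: 30 days, starts Sat → 5 of Sat, Sun ✓
Oct: 31 days, starts Mon → 5 of Mon, Tue, Wed
Nov: 30 days, starts Thu → 5 of Thu, Fri
Dec: 31 days, starts Sat → 5 of Sat, Sun, Mon ✓
Months with five Saturdays: Mar, Jun, Sep, Dec.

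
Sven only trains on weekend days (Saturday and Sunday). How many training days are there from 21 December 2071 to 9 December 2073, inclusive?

21 December 2071 is a Monday.
The range spans 720 days (inclusive of both endpoints).
720 = 7 × 102 + 6, so there are 102 full weeks plus 6 extra days.
Each full week contributes 2 weekend days (Sat, Sun): 102 × 2 = 204.
The 6 extra days are Monday, Tuesday, Wednesday, Thursday, Friday, Saturday — 1 of them qualifies.
Total: 204 + 1 = 205.

205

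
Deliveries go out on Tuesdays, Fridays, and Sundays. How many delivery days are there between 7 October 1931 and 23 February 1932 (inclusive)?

60

7 October 1931 is a Wednesday.
The range spans 140 days (inclusive of both endpoints).
140 = 7 × 20, so the span is exactly 20 full weeks.
Each full week contributes 3 days from the set (Tue, Fri, Sun): 20 × 3 = 60.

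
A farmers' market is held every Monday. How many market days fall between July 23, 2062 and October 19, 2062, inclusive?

July 23, 2062 is a Sunday.
From July 23, 2062 to October 19, 2062 is 89 days inclusive.
89 = 7 × 12 + 5, so there are 12 full weeks plus 5 extra days.
Each full week contributes one Monday: 12 so far.
The 5 extra days are Sunday, Monday, Tuesday, Wednesday, Thursday — 1 of them qualifies.
Total: 12 + 1 = 13.

13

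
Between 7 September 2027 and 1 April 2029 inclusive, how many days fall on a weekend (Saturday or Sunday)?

164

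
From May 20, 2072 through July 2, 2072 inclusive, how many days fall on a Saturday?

7

May 20, 2072 is a Friday.
That's 44 days from start to end, counting both.
44 = 7 × 6 + 2, so there are 6 full weeks plus 2 extra days.
Each full week contributes one Saturday: 6 so far.
The 2 extra days are Fri, Sat — 1 of them qualifies.
Total: 6 + 1 = 7.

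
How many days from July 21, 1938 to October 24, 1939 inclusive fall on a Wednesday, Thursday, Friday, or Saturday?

July 21, 1938 is a Thursday.
From July 21, 1938 to October 24, 1939 is 461 days inclusive.
461 = 7 × 65 + 6, so there are 65 full weeks plus 6 extra days.
Each full week contributes 4 days from the set (Wed, Thu, Fri, Sat): 65 × 4 = 260.
The 6 extra days are Thu, Fri, Sat, Sun, Mon, Tue — 3 of them qualify.
Total: 260 + 3 = 263.

263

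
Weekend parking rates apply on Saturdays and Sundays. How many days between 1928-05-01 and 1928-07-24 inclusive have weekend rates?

24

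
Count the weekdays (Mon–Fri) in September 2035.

20

2035-09-01 is a Saturday.
The range spans 30 days (inclusive of both endpoints).
30 = 7 × 4 + 2, so there are 4 full weeks plus 2 extra days.
Each full week contributes 5 weekdays (Mon–Fri): 4 × 5 = 20.
The 2 extra days are Sat, Sun — none qualify.
Total: 20 + 0 = 20.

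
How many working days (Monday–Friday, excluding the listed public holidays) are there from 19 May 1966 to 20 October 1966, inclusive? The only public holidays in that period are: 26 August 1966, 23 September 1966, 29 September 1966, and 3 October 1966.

107

19 May 1966 is a Thursday.
The range spans 155 days (inclusive of both endpoints).
155 = 7 × 22 + 1, so there are 22 full weeks plus 1 extra day.
Each full week contributes 5 weekdays (Mon–Fri): 22 × 5 = 110.
The 1 extra day is Thursday — 1 of them qualifies.
Total: 110 + 1 = 111.
Holidays: 26 August 1966 (Fri); 23 September 1966 (Fri); 29 September 1966 (Thu); 3 October 1966 (Mon).
All 4 holidays fall on weekdays, so subtract 4.
Business days: 111 − 4 = 107.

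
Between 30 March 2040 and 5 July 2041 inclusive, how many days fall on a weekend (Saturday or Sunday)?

30 March 2040 is a Friday.
The range spans 463 days (inclusive of both endpoints).
463 = 7 × 66 + 1, so there are 66 full weeks plus 1 extra day.
Each full week contributes 2 weekend days (Sat, Sun): 66 × 2 = 132.
The 1 extra day is Fri — none qualify.
Total: 132 + 0 = 132.

132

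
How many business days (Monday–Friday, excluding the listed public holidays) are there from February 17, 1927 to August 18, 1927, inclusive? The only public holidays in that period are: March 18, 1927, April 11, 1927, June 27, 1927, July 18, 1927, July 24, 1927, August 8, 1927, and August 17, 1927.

125 business days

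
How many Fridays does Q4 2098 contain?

13

Oct 1, 2098 is a Wednesday.
That's 92 days from start to end, counting both.
92 = 7 × 13 + 1, so there are 13 full weeks plus 1 extra day.
Each full week contributes one Friday: 13 so far.
The 1 extra day is Wed — none qualify.
Total: 13 + 0 = 13.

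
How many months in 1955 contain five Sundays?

A month has five Sundays exactly when Sunday falls within its first (length − 28) days.
Jan: 31 days, starts Sat → 5 of Sat, Sun, Mon ✓
Feb: 28 days, starts Tue → 5 of (none)
Mar: 31 days, starts Tue → 5 of Tue, Wed, Thu
Apr: 30 days, starts Fri → 5 of Fri, Sat
May: 31 days, starts Sun → 5 of Sun, Mon, Tue ✓
Jun: 30 days, starts Wed → 5 of Wed, Thu
Jul: 31 days, starts Fri → 5 of Fri, Sat, Sun ✓
Aug: 31 days, starts Mon → 5 of Mon, Tue, Wed
Sep: 30 days, starts Thu → 5 of Thu, Fri
Oct: 31 days, starts Sat → 5 of Sat, Sun, Mon ✓
Nov: 30 days, starts Tue → 5 of Tue, Wed
Dec: 31 days, starts Thu → 5 of Thu, Fri, Sat
Months with five Sundays: Jan, May, Jul, Oct.

4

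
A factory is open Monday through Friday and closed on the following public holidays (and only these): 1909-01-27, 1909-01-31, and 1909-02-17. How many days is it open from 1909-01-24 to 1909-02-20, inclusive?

18

1909-01-24 is a Sunday.
The range spans 28 days (inclusive of both endpoints).
28 = 7 × 4, so the span is exactly 4 full weeks.
Each full week contributes 5 weekdays (Mon–Fri): 4 × 5 = 20.
Total: 20.
Holidays: 1909-01-27 (Wed); 1909-01-31 (Sun); 1909-02-17 (Wed).
2 of the 3 holidays fall on weekdays; the rest are weekends and were already excluded.
Business days: 20 − 2 = 18.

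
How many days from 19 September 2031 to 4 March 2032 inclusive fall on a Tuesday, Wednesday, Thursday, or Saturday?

96

19 September 2031 is a Friday.
That's 168 days from start to end, counting both.
168 = 7 × 24, so the span is exactly 24 full weeks.
Each full week contributes 4 days from the set (Tue, Wed, Thu, Sat): 24 × 4 = 96.
Total: 96.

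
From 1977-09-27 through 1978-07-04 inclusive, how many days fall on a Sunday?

1977-09-27 is a Tuesday.
That's 281 days from start to end, counting both.
281 = 7 × 40 + 1, so there are 40 full weeks plus 1 extra day.
Each full week contributes one Sunday: 40 so far.
The 1 extra day is Tuesday — none qualify.
Total: 40 + 0 = 40.

40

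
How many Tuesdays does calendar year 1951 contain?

52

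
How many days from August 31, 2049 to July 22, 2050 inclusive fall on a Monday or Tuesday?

August 31, 2049 is a Tuesday.
From August 31, 2049 to July 22, 2050 is 326 days inclusive.
326 = 7 × 46 + 4, so there are 46 full weeks plus 4 extra days.
Each full week contributes 2 days from the set (Mon, Tue): 46 × 2 = 92.
The 4 extra days are Tue, Wed, Thu, Fri — 1 of them qualifies.
Total: 92 + 1 = 93.

93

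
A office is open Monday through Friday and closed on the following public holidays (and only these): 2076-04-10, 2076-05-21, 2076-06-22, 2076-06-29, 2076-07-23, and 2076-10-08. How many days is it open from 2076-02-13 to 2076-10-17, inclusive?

2076-02-13 is a Thursday.
The range spans 248 days (inclusive of both endpoints).
248 = 7 × 35 + 3, so there are 35 full weeks plus 3 extra days.
Each full week contributes 5 weekdays (Mon–Fri): 35 × 5 = 175.
The 3 extra days are Thursday, Friday, Saturday — 2 of them qualify.
Total: 175 + 2 = 177.
Holidays: 2076-04-10 (Fri); 2076-05-21 (Thu); 2076-06-22 (Mon); 2076-06-29 (Mon); 2076-07-23 (Thu); 2076-10-08 (Thu).
All 6 holidays fall on weekdays, so subtract 6.
Business days: 177 − 6 = 171.

171 working days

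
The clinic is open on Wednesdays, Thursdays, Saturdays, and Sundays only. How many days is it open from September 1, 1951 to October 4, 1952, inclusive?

229

September 1, 1951 is a Saturday.
The range spans 400 days (inclusive of both endpoints).
400 = 7 × 57 + 1, so there are 57 full weeks plus 1 extra day.
Each full week contributes 4 days from the set (Wed, Thu, Sat, Sun): 57 × 4 = 228.
The 1 extra day is Sat — 1 of them qualifies.
Total: 228 + 1 = 229.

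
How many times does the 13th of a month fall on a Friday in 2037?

The 13th falls on a Friday when the month's 13th has weekday Fri.
Jan 13 is Tue; Feb 13 is Fri ✓; Mar 13 is Fri ✓; Apr 13 is Mon; May 13 is Wed; Jun 13 is Sat; Jul 13 is Mon; Aug 13 is Thu; Sep 13 is Sun; Oct 13 is Tue; Nov 13 is Fri ✓; Dec 13 is Sun.
Friday the 13ths: Feb, Mar, Nov.

3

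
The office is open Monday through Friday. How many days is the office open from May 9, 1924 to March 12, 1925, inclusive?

220

May 9, 1924 is a Friday.
That's 308 days from start to end, counting both.
308 = 7 × 44, so the span is exactly 44 full weeks.
Each full week contributes 5 weekdays (Mon–Fri): 44 × 5 = 220.
Total: 220.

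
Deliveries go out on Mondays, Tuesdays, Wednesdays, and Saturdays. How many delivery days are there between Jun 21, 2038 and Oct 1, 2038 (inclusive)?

59

Jun 21, 2038 is a Monday.
That's 103 days from start to end, counting both.
103 = 7 × 14 + 5, so there are 14 full weeks plus 5 extra days.
Each full week contributes 4 days from the set (Mon, Tue, Wed, Sat): 14 × 4 = 56.
The 5 extra days are Monday, Tuesday, Wednesday, Thursday, Friday — 3 of them qualify.
Total: 56 + 3 = 59.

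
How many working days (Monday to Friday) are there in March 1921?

23 weekdays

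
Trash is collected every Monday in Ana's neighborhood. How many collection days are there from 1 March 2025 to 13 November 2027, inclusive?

1 March 2025 is a Saturday.
That's 988 days from start to end, counting both.
988 = 7 × 141 + 1, so there are 141 full weeks plus 1 extra day.
Each full week contributes one Monday: 141 so far.
The 1 extra day is Saturday — none qualify.
Total: 141 + 0 = 141.

141 Mondays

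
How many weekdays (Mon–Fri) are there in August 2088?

Aug 1, 2088 is a Sunday.
That's 31 days from start to end, counting both.
31 = 7 × 4 + 3, so there are 4 full weeks plus 3 extra days.
Each full week contributes 5 weekdays (Mon–Fri): 4 × 5 = 20.
The 3 extra days are Sunday, Monday, Tuesday — 2 of them qualify.
Total: 20 + 2 = 22.

22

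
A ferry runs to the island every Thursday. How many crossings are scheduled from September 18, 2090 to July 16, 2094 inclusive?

September 18, 2090 is a Monday.
From September 18, 2090 to July 16, 2094 is 1398 days inclusive.
1398 = 7 × 199 + 5, so there are 199 full weeks plus 5 extra days.
Each full week contributes one Thursday: 199 so far.
The 5 extra days are Mon, Tue, Wed, Thu, Fri — 1 of them qualifies.
Total: 199 + 1 = 200.

200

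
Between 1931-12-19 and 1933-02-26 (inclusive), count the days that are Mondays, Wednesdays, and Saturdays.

187

1931-12-19 is a Saturday.
The range spans 436 days (inclusive of both endpoints).
436 = 7 × 62 + 2, so there are 62 full weeks plus 2 extra days.
Each full week contributes 3 days from the set (Mon, Wed, Sat): 62 × 3 = 186.
The 2 extra days are Sat, Sun — 1 of them qualifies.
Total: 186 + 1 = 187.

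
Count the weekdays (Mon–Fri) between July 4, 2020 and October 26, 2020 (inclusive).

July 4, 2020 is a Saturday.
From July 4, 2020 to October 26, 2020 is 115 days inclusive.
115 = 7 × 16 + 3, so there are 16 full weeks plus 3 extra days.
Each full week contributes 5 weekdays (Mon–Fri): 16 × 5 = 80.
The 3 extra days are Saturday, Sunday, Monday — 1 of them qualifies.
Total: 80 + 1 = 81.

81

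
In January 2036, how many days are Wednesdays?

5

1 January 2036 is a Tuesday.
From 1 January 2036 to 31 January 2036 is 31 days inclusive.
31 = 7 × 4 + 3, so there are 4 full weeks plus 3 extra days.
Each full week contributes one Wednesday: 4 so far.
The 3 extra days are Tue, Wed, Thu — 1 of them qualifies.
Total: 4 + 1 = 5.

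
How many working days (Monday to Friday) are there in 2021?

261 weekdays

January 1, 2021 is a Friday.
The range spans 365 days (inclusive of both endpoints).
365 = 7 × 52 + 1, so there are 52 full weeks plus 1 extra day.
Each full week contributes 5 weekdays (Mon–Fri): 52 × 5 = 260.
The 1 extra day is Fri — 1 of them qualifies.
Total: 260 + 1 = 261.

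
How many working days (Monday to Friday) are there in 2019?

261

Jan 1, 2019 is a Tuesday.
The range spans 365 days (inclusive of both endpoints).
365 = 7 × 52 + 1, so there are 52 full weeks plus 1 extra day.
Each full week contributes 5 weekdays (Mon–Fri): 52 × 5 = 260.
The 1 extra day is Tuesday — 1 of them qualifies.
Total: 260 + 1 = 261.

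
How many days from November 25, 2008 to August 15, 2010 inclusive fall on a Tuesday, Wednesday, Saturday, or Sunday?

360

November 25, 2008 is a Tuesday.
From November 25, 2008 to August 15, 2010 is 629 days inclusive.
629 = 7 × 89 + 6, so there are 89 full weeks plus 6 extra days.
Each full week contributes 4 days from the set (Tue, Wed, Sat, Sun): 89 × 4 = 356.
The 6 extra days are Tuesday, Wednesday, Thursday, Friday, Saturday, Sunday — 4 of them qualify.
Total: 356 + 4 = 360.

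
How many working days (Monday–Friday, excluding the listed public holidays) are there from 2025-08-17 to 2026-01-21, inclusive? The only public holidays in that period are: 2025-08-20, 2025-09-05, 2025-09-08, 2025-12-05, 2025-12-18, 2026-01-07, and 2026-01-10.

2025-08-17 is a Sunday.
From 2025-08-17 to 2026-01-21 is 158 days inclusive.
158 = 7 × 22 + 4, so there are 22 full weeks plus 4 extra days.
Each full week contributes 5 weekdays (Mon–Fri): 22 × 5 = 110.
The 4 extra days are Sun, Mon, Tue, Wed — 3 of them qualify.
Total: 110 + 3 = 113.
Holidays: 2025-08-20 (Wed); 2025-09-05 (Fri); 2025-09-08 (Mon); 2025-12-05 (Fri); 2025-12-18 (Thu); 2026-01-07 (Wed); 2026-01-10 (Sat).
6 of the 7 holidays fall on weekdays; the rest are weekends and were already excluded.
Business days: 113 − 6 = 107.

107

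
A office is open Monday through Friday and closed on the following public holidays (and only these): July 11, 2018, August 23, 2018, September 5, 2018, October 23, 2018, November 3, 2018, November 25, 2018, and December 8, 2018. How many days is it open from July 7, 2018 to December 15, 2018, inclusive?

July 7, 2018 is a Saturday.
That's 162 days from start to end, counting both.
162 = 7 × 23 + 1, so there are 23 full weeks plus 1 extra day.
Each full week contributes 5 weekdays (Mon–Fri): 23 × 5 = 115.
The 1 extra day is Saturday — none qualify.
Total: 115 + 0 = 115.
Holidays: July 11, 2018 (Wed); August 23, 2018 (Thu); September 5, 2018 (Wed); October 23, 2018 (Tue); November 3, 2018 (Sat); November 25, 2018 (Sun); December 8, 2018 (Sat).
4 of the 7 holidays fall on weekdays; the rest are weekends and were already excluded.
Business days: 115 − 4 = 111.

111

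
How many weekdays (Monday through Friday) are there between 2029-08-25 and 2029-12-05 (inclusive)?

2029-08-25 is a Saturday.
The range spans 103 days (inclusive of both endpoints).
103 = 7 × 14 + 5, so there are 14 full weeks plus 5 extra days.
Each full week contributes 5 weekdays (Mon–Fri): 14 × 5 = 70.
The 5 extra days are Sat, Sun, Mon, Tue, Wed — 3 of them qualify.
Total: 70 + 3 = 73.

73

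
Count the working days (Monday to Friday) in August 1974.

22

1974-08-01 is a Thursday.
That's 31 days from start to end, counting both.
31 = 7 × 4 + 3, so there are 4 full weeks plus 3 extra days.
Each full week contributes 5 weekdays (Mon–Fri): 4 × 5 = 20.
The 3 extra days are Thu, Fri, Sat — 2 of them qualify.
Total: 20 + 2 = 22.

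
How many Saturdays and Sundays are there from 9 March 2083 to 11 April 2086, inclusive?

9 March 2083 is a Tuesday.
That's 1130 days from start to end, counting both.
1130 = 7 × 161 + 3, so there are 161 full weeks plus 3 extra days.
Each full week contributes 2 weekend days (Sat, Sun): 161 × 2 = 322.
The 3 extra days are Tue, Wed, Thu — none qualify.
Total: 322 + 0 = 322.

322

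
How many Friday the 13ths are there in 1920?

2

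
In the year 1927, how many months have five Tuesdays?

4

A month has five Tuesdays exactly when Tuesday falls within its first (length − 28) days.
Jan: 31 days, starts Sat → 5 of Sat, Sun, Mon
Feb: 28 days, starts Tue → 5 of (none)
Mar: 31 days, starts Tue → 5 of Tue, Wed, Thu ✓
Apr: 30 days, starts Fri → 5 of Fri, Sat
May: 31 days, starts Sun → 5 of Sun, Mon, Tue ✓
Jun: 30 days, starts Wed → 5 of Wed, Thu
Jul: 31 days, starts Fri → 5 of Fri, Sat, Sun
Aug: 31 days, starts Mon → 5 of Mon, Tue, Wed ✓
Sep: 30 days, starts Thu → 5 of Thu, Fri
Oct: 31 days, starts Sat → 5 of Sat, Sun, Mon
Nov: 30 days, starts Tue → 5 of Tue, Wed ✓
Dec: 31 days, starts Thu → 5 of Thu, Fri, Sat
Months with five Tuesdays: Mar, May, Aug, Nov.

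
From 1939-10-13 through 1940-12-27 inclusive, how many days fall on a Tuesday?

63

1939-10-13 is a Friday.
That's 442 days from start to end, counting both.
442 = 7 × 63 + 1, so there are 63 full weeks plus 1 extra day.
Each full week contributes one Tuesday: 63 so far.
The 1 extra day is Friday — none qualify.
Total: 63 + 0 = 63.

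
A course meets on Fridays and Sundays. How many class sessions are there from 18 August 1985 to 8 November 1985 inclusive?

24

18 August 1985 is a Sunday.
From 18 August 1985 to 8 November 1985 is 83 days inclusive.
83 = 7 × 11 + 6, so there are 11 full weeks plus 6 extra days.
Each full week contributes 2 days from the set (Fri, Sun): 11 × 2 = 22.
The 6 extra days are Sunday, Monday, Tuesday, Wednesday, Thursday, Friday — 2 of them qualify.
Total: 22 + 2 = 24.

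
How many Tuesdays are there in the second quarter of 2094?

13

Apr 1, 2094 is a Thursday.
The range spans 91 days (inclusive of both endpoints).
91 = 7 × 13, so the span is exactly 13 full weeks.
Each full week contributes one Tuesday: 13 so far.
Total: 13.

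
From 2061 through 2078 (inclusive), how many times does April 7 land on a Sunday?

2

Day of week of April 7 in each year:
2061: Thu, 2062: Fri, 2063: Sat, 2064: Mon, 2065: Tue, 2066: Wed, 2067: Thu, 2068: Sat, 2069: Sun ✓, 2070: Mon, 2071: Tue, 2072: Thu, 2073: Fri, 2074: Sat, 2075: Sun ✓, 2076: Tue, 2077: Wed, 2078: Thu
Sundays: 2069, 2075.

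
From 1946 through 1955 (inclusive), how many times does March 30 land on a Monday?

1

Day of week of March 30 in each year:
1946: Sat, 1947: Sun, 1948: Tue, 1949: Wed, 1950: Thu, 1951: Fri, 1952: Sun, 1953: Mon ✓, 1954: Tue, 1955: Wed
Mondays: 1953.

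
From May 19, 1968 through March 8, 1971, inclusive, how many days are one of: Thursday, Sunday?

293

May 19, 1968 is a Sunday.
From May 19, 1968 to March 8, 1971 is 1024 days inclusive.
1024 = 7 × 146 + 2, so there are 146 full weeks plus 2 extra days.
Each full week contributes 2 days from the set (Thu, Sun): 146 × 2 = 292.
The 2 extra days are Sun, Mon — 1 of them qualifies.
Total: 292 + 1 = 293.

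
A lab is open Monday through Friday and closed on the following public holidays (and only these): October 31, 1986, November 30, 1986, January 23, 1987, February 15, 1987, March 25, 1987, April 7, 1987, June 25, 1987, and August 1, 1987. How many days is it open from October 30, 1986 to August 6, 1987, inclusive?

October 30, 1986 is a Thursday.
From October 30, 1986 to August 6, 1987 is 281 days inclusive.
281 = 7 × 40 + 1, so there are 40 full weeks plus 1 extra day.
Each full week contributes 5 weekdays (Mon–Fri): 40 × 5 = 200.
The 1 extra day is Thu — 1 of them qualifies.
Total: 200 + 1 = 201.
Holidays: October 31, 1986 (Fri); November 30, 1986 (Sun); January 23, 1987 (Fri); February 15, 1987 (Sun); March 25, 1987 (Wed); April 7, 1987 (Tue); June 25, 1987 (Thu); August 1, 1987 (Sat).
5 of the 8 holidays fall on weekdays; the rest are weekends and were already excluded.
Business days: 201 − 5 = 196.

196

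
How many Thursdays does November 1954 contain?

1954-11-01 is a Monday.
That's 30 days from start to end, counting both.
30 = 7 × 4 + 2, so there are 4 full weeks plus 2 extra days.
Each full week contributes one Thursday: 4 so far.
The 2 extra days are Mon, Tue — none qualify.
Total: 4 + 0 = 4.

4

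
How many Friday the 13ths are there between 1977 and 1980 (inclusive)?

Friday-the-13ths by year:
1977: May
1978: Jan, Oct
1979: Apr, Jul
1980: Jun

6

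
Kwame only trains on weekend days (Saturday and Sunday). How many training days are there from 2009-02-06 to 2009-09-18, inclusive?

2009-02-06 is a Friday.
From 2009-02-06 to 2009-09-18 is 225 days inclusive.
225 = 7 × 32 + 1, so there are 32 full weeks plus 1 extra day.
Each full week contributes 2 weekend days (Sat, Sun): 32 × 2 = 64.
The 1 extra day is Friday — none qualify.
Total: 64 + 0 = 64.

64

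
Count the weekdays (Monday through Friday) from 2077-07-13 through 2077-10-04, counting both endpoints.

2077-07-13 is a Tuesday.
That's 84 days from start to end, counting both.
84 = 7 × 12, so the span is exactly 12 full weeks.
Each full week contributes 5 weekdays (Mon–Fri): 12 × 5 = 60.

60 weekdays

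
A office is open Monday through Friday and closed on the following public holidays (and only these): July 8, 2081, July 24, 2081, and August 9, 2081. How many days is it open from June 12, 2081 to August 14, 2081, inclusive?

44 working days

June 12, 2081 is a Thursday.
That's 64 days from start to end, counting both.
64 = 7 × 9 + 1, so there are 9 full weeks plus 1 extra day.
Each full week contributes 5 weekdays (Mon–Fri): 9 × 5 = 45.
The 1 extra day is Thu — 1 of them qualifies.
Total: 45 + 1 = 46.
Holidays: July 8, 2081 (Tue); July 24, 2081 (Thu); August 9, 2081 (Sat).
2 of the 3 holidays fall on weekdays; the rest are weekends and were already excluded.
Business days: 46 − 2 = 44.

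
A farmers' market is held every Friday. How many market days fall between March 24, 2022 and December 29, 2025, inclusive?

197 Fridays

March 24, 2022 is a Thursday.
From March 24, 2022 to December 29, 2025 is 1377 days inclusive.
1377 = 7 × 196 + 5, so there are 196 full weeks plus 5 extra days.
Each full week contributes one Friday: 196 so far.
The 5 extra days are Thu, Fri, Sat, Sun, Mon — 1 of them qualifies.
Total: 196 + 1 = 197.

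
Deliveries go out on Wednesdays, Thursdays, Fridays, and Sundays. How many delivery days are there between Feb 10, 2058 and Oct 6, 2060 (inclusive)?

Feb 10, 2058 is a Sunday.
The range spans 970 days (inclusive of both endpoints).
970 = 7 × 138 + 4, so there are 138 full weeks plus 4 extra days.
Each full week contributes 4 days from the set (Wed, Thu, Fri, Sun): 138 × 4 = 552.
The 4 extra days are Sun, Mon, Tue, Wed — 2 of them qualify.
Total: 552 + 2 = 554.

554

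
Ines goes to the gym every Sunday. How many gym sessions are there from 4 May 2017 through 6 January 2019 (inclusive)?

88 Sundays

4 May 2017 is a Thursday.
The range spans 613 days (inclusive of both endpoints).
613 = 7 × 87 + 4, so there are 87 full weeks plus 4 extra days.
Each full week contributes one Sunday: 87 so far.
The 4 extra days are Thursday, Friday, Saturday, Sunday — 1 of them qualifies.
Total: 87 + 1 = 88.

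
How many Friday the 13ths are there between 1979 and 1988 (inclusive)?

18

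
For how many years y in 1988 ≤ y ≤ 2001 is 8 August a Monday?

2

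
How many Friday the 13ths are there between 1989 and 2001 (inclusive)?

22

Friday-the-13ths by year:
1989: Jan, Oct
1990: Apr, Jul
1991: Sep, Dec
1992: Mar, Nov
1993: Aug
1994: May
1995: Jan, Oct
1996: Sep, Dec
1997: Jun
1998: Feb, Mar, Nov
1999: Aug
2000: Oct
2001: Apr, Jul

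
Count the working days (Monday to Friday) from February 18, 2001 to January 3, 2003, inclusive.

490 weekdays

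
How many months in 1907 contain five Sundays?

A month has five Sundays exactly when Sunday falls within its first (length − 28) days.
Jan: 31 days, starts Tue → 5 of Tue, Wed, Thu
Feb: 28 days, starts Fri → 5 of (none)
Mar: 31 days, starts Fri → 5 of Fri, Sat, Sun ✓
Apr: 30 days, starts Mon → 5 of Mon, Tue
May: 31 days, starts Wed → 5 of Wed, Thu, Fri
Jun: 30 days, starts Sat → 5 of Sat, Sun ✓
Jul: 31 days, starts Mon → 5 of Mon, Tue, Wed
Aug: 31 days, starts Thu → 5 of Thu, Fri, Sat
Sep: 30 days, starts Sun → 5 of Sun, Mon ✓
Oct: 31 days, starts Tue → 5 of Tue, Wed, Thu
Nov: 30 days, starts Fri → 5 of Fri, Sat
Dec: 31 days, starts Sun → 5 of Sun, Mon, Tue ✓
Months with five Sundays: Mar, Jun, Sep, Dec.

4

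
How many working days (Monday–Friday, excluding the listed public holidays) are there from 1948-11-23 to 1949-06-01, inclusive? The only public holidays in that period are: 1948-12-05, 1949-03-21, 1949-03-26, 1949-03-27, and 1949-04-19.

135

1948-11-23 is a Tuesday.
From 1948-11-23 to 1949-06-01 is 191 days inclusive.
191 = 7 × 27 + 2, so there are 27 full weeks plus 2 extra days.
Each full week contributes 5 weekdays (Mon–Fri): 27 × 5 = 135.
The 2 extra days are Tue, Wed — 2 of them qualify.
Total: 135 + 2 = 137.
Holidays: 1948-12-05 (Sun); 1949-03-21 (Mon); 1949-03-26 (Sat); 1949-03-27 (Sun); 1949-04-19 (Tue).
2 of the 5 holidays fall on weekdays; the rest are weekends and were already excluded.
Business days: 137 − 2 = 135.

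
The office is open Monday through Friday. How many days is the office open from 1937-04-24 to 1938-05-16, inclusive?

1937-04-24 is a Saturday.
From 1937-04-24 to 1938-05-16 is 388 days inclusive.
388 = 7 × 55 + 3, so there are 55 full weeks plus 3 extra days.
Each full week contributes 5 weekdays (Mon–Fri): 55 × 5 = 275.
The 3 extra days are Saturday, Sunday, Monday — 1 of them qualifies.
Total: 275 + 1 = 276.

276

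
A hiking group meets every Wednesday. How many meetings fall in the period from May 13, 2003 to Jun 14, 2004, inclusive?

May 13, 2003 is a Tuesday.
The range spans 399 days (inclusive of both endpoints).
399 = 7 × 57, so the span is exactly 57 full weeks.
Each full week contributes one Wednesday: 57 so far.

57 Wednesdays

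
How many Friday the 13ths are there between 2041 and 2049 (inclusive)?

Friday-the-13ths by year:
2041: Sep, Dec
2042: Jun
2043: Feb, Mar, Nov
2044: May
2045: Jan, Oct
2046: Apr, Jul
2047: Sep, Dec
2048: Mar, Nov
2049: Aug

16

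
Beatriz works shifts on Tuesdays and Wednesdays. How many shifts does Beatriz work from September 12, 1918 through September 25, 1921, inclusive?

September 12, 1918 is a Thursday.
From September 12, 1918 to September 25, 1921 is 1110 days inclusive.
1110 = 7 × 158 + 4, so there are 158 full weeks plus 4 extra days.
Each full week contributes 2 days from the set (Tue, Wed): 158 × 2 = 316.
The 4 extra days are Thursday, Friday, Saturday, Sunday — none qualify.
Total: 316 + 0 = 316.

316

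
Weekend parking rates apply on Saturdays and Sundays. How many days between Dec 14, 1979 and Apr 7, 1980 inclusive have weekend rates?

Dec 14, 1979 is a Friday.
That's 116 days from start to end, counting both.
116 = 7 × 16 + 4, so there are 16 full weeks plus 4 extra days.
Each full week contributes 2 weekend days (Sat, Sun): 16 × 2 = 32.
The 4 extra days are Friday, Saturday, Sunday, Monday — 2 of them qualify.
Total: 32 + 2 = 34.

34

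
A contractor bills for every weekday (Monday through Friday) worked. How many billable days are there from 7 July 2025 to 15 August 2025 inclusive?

30

7 July 2025 is a Monday.
From 7 July 2025 to 15 August 2025 is 40 days inclusive.
40 = 7 × 5 + 5, so there are 5 full weeks plus 5 extra days.
Each full week contributes 5 weekdays (Mon–Fri): 5 × 5 = 25.
The 5 extra days are Monday, Tuesday, Wednesday, Thursday, Friday — 5 of them qualify.
Total: 25 + 5 = 30.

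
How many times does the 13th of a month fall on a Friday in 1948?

The 13th falls on a Friday when the month's 13th has weekday Fri.
Jan 13 is Tue; Feb 13 is Fri ✓; Mar 13 is Sat; Apr 13 is Tue; May 13 is Thu; Jun 13 is Sun; Jul 13 is Tue; Aug 13 is Fri ✓; Sep 13 is Mon; Oct 13 is Wed; Nov 13 is Sat; Dec 13 is Mon.
Friday the 13ths: Feb, Aug.

2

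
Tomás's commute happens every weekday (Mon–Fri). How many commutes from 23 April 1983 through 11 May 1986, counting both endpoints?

23 April 1983 is a Saturday.
The range spans 1115 days (inclusive of both endpoints).
1115 = 7 × 159 + 2, so there are 159 full weeks plus 2 extra days.
Each full week contributes 5 weekdays (Mon–Fri): 159 × 5 = 795.
The 2 extra days are Saturday, Sunday — none qualify.
Total: 795 + 0 = 795.

795 weekdays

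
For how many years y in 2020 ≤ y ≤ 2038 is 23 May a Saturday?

Day of week of May 23 in each year:
2020: Sat ✓, 2021: Sun, 2022: Mon, 2023: Tue, 2024: Thu, 2025: Fri, 2026: Sat ✓, 2027: Sun, 2028: Tue, 2029: Wed, 2030: Thu, 2031: Fri, 2032: Sun, 2033: Mon, 2034: Tue, 2035: Wed, 2036: Fri, 2037: Sat ✓, 2038: Sun
Saturdays: 2020, 2026, 2037.

3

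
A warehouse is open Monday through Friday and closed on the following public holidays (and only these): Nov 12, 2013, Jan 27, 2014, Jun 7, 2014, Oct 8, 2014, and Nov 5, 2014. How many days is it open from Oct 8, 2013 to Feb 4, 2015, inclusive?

Oct 8, 2013 is a Tuesday.
That's 485 days from start to end, counting both.
485 = 7 × 69 + 2, so there are 69 full weeks plus 2 extra days.
Each full week contributes 5 weekdays (Mon–Fri): 69 × 5 = 345.
The 2 extra days are Tuesday, Wednesday — 2 of them qualify.
Total: 345 + 2 = 347.
Holidays: Nov 12, 2013 (Tue); Jan 27, 2014 (Mon); Jun 7, 2014 (Sat); Oct 8, 2014 (Wed); Nov 5, 2014 (Wed).
4 of the 5 holidays fall on weekdays; the rest are weekends and were already excluded.
Business days: 347 − 4 = 343.

343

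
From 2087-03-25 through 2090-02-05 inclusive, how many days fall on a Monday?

149

2087-03-25 is a Tuesday.
That's 1049 days from start to end, counting both.
1049 = 7 × 149 + 6, so there are 149 full weeks plus 6 extra days.
Each full week contributes one Monday: 149 so far.
The 6 extra days are Tue, Wed, Thu, Fri, Sat, Sun — none qualify.
Total: 149 + 0 = 149.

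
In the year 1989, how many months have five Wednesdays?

4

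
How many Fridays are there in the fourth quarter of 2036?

13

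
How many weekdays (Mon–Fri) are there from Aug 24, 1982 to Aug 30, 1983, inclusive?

266 weekdays

Aug 24, 1982 is a Tuesday.
From Aug 24, 1982 to Aug 30, 1983 is 372 days inclusive.
372 = 7 × 53 + 1, so there are 53 full weeks plus 1 extra day.
Each full week contributes 5 weekdays (Mon–Fri): 53 × 5 = 265.
The 1 extra day is Tuesday — 1 of them qualifies.
Total: 265 + 1 = 266.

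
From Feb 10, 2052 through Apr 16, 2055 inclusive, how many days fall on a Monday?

Feb 10, 2052 is a Saturday.
The range spans 1162 days (inclusive of both endpoints).
1162 = 7 × 166, so the span is exactly 166 full weeks.
Each full week contributes one Monday: 166 so far.
Total: 166.

166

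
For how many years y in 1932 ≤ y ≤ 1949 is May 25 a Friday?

Day of week of May 25 in each year:
1932: Wed, 1933: Thu, 1934: Fri ✓, 1935: Sat, 1936: Mon, 1937: Tue, 1938: Wed, 1939: Thu, 1940: Sat, 1941: Sun, 1942: Mon, 1943: Tue, 1944: Thu, 1945: Fri ✓, 1946: Sat, 1947: Sun, 1948: Tue, 1949: Wed
Fridays: 1934, 1945.

2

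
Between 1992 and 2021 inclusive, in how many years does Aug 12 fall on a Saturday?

Day of week of August 12 in each year:
1992: Wed, 1993: Thu, 1994: Fri, 1995: Sat ✓, 1996: Mon, 1997: Tue, 1998: Wed, 1999: Thu, 2000: Sat ✓, 2001: Sun, 2002: Mon, 2003: Tue, 2004: Thu, 2005: Fri, 2006: Sat ✓, 2007: Sun, 2008: Tue, 2009: Wed, 2010: Thu, 2011: Fri, 2012: Sun, 2013: Mon, 2014: Tue, 2015: Wed, 2016: Fri, 2017: Sat ✓, 2018: Sun, 2019: Mon, 2020: Wed, 2021: Thu
Saturdays: 1995, 2000, 2006, 2017.

4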